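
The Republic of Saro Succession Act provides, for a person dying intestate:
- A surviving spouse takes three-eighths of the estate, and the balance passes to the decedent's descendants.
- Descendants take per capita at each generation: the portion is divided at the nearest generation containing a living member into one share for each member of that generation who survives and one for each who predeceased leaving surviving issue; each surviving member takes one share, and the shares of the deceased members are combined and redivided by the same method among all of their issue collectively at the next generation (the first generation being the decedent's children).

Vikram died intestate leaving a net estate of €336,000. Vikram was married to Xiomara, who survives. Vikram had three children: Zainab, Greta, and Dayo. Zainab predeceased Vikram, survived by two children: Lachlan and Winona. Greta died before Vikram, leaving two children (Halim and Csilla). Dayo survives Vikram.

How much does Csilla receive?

Csilla receives €35,000.

Xiomara takes three-eighths of €336,000 = €126,000. The remaining €210,000 passes to the descendants.
The descendants' portion (€210,000) is divided at the children's generation into 3 shares of €70,000. Dayo takes €70,000. The 2 shares of the deceased (Zainab and Greta) are combined into a pool of €140,000.
That pool (€140,000) is divided at the grandchildren's generation equally among Lachlan, Winona, Halim, and Csilla: €35,000 each.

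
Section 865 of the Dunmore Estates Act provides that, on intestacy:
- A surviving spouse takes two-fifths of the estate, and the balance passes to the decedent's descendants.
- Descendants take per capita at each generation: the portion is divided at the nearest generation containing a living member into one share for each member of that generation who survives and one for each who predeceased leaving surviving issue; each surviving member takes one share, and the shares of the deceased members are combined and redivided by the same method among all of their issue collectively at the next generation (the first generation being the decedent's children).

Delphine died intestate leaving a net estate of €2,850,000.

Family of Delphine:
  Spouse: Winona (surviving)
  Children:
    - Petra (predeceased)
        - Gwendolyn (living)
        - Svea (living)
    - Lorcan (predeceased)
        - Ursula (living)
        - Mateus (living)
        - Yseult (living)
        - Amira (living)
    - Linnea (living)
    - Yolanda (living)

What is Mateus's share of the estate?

Winona takes two-fifths of €2,850,000 = €1,140,000. The remaining €1,710,000 passes to the descendants.
The descendants' portion (€1,710,000) is divided at the children's generation into 4 shares of €427,500. Linnea and Yolanda each take €427,500. The 2 shares of the deceased (Petra and Lorcan) are combined into a pool of €855,000.
That pool (€855,000) is divided at the grandchildren's generation equally among Gwendolyn, Svea, Ursula, Mateus, Yseult, and Amira: €142,500 each.

Mateus receives €142,500.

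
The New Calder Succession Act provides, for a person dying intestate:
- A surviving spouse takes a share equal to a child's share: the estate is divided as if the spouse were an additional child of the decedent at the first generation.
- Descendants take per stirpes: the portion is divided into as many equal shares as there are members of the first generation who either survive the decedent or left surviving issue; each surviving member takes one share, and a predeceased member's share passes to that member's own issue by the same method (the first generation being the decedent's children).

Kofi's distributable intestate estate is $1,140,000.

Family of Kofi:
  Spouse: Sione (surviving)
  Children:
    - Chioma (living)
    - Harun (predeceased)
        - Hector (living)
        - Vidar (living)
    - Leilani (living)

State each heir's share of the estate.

The spouse counts as an additional share at the children's level, so there are 4 primary shares of $285,000. Sione takes one such share ($285,000).
The children's combined portion ($855,000) is divided into 3 shares of $285,000: Chioma and Leilani each take $285,000; Harun's $285,000 share passes to Harun's issue.
Harun's share ($285,000) is divided into 2 shares of $142,500: Hector and Vidar each take $142,500.

Sione: $285,000; Chioma: $285,000; Hector: $142,500; Vidar: $142,500; Leilani: $285,000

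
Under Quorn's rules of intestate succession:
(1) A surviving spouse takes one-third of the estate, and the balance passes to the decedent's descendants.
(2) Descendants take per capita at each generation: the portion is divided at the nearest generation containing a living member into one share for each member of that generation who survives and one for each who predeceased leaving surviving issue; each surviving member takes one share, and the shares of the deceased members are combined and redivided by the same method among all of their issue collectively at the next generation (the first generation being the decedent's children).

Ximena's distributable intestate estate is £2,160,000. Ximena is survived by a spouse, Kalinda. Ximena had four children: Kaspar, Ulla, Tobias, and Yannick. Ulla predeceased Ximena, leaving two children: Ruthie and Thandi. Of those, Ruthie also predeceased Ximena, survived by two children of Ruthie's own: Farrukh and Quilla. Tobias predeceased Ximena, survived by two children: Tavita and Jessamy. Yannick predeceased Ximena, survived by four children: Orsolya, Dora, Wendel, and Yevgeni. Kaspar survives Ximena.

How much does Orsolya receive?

Kalinda takes one-third of £2,160,000 = £720,000. The remaining £1,440,000 passes to the descendants.
The descendants' portion (£1,440,000) is divided at the children's generation into 4 shares of £360,000. Kaspar takes £360,000. The 3 shares of the deceased (Ulla, Tobias, and Yannick) are combined into a pool of £1,080,000.
That pool (£1,080,000) is divided at the grandchildren's generation into 8 shares of £135,000. Thandi, Tavita, Jessamy, Orsolya, Dora, Wendel, and Yevgeni each take £135,000. The remaining share for the deceased Ruthie (£135,000) is carried to the next generation.
That pool (£135,000) is divided at the great-grandchildren's generation equally among Farrukh and Quilla: £67,500 each.

Orsolya receives £135,000.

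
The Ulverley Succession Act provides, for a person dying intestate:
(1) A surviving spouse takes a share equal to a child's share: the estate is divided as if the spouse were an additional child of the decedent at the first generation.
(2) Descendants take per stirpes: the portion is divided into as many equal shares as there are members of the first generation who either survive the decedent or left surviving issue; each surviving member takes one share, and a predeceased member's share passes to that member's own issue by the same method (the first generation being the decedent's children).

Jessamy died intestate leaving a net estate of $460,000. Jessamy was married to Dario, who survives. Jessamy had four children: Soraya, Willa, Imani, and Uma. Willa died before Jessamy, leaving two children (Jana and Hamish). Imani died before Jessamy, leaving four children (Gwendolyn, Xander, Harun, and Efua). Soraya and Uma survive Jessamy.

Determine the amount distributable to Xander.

The spouse counts as an additional share at the children's level, so there are 5 primary shares of $92,000. Dario takes one such share ($92,000).
The children's combined portion ($368,000) is divided into 4 shares of $92,000: Soraya and Uma each take $92,000; Willa's $92,000 share passes to Willa's issue; Imani's $92,000 share passes to Imani's issue.
Willa's share ($92,000) is divided into 2 shares of $46,000: Jana and Hamish each take $46,000.
Imani's share ($92,000) is divided into 4 shares of $23,000: Gwendolyn, Xander, Harun, and Efua each take $23,000.

Xander receives $23,000.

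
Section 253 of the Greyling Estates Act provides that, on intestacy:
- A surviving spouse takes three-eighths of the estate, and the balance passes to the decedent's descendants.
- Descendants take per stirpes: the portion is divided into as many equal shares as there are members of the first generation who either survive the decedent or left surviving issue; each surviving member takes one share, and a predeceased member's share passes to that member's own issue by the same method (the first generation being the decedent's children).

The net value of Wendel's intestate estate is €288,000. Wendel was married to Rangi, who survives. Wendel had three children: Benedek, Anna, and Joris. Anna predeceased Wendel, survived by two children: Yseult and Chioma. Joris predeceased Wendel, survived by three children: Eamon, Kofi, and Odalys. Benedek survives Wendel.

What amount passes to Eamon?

Eamon receives €20,000.

Rangi takes three-eighths of €288,000 = €108,000. The remaining €180,000 passes to the descendants.
The descendants' portion (€180,000) is divided into 3 shares of €60,000: Benedek takes €60,000; Anna's €60,000 share passes to Anna's issue; Joris's €60,000 share passes to Joris's issue.
Anna's share (€60,000) is divided into 2 shares of €30,000: Yseult and Chioma each take €30,000.
Joris's share (€60,000) is divided into 3 shares of €20,000: Eamon, Kofi, and Odalys each take €20,000.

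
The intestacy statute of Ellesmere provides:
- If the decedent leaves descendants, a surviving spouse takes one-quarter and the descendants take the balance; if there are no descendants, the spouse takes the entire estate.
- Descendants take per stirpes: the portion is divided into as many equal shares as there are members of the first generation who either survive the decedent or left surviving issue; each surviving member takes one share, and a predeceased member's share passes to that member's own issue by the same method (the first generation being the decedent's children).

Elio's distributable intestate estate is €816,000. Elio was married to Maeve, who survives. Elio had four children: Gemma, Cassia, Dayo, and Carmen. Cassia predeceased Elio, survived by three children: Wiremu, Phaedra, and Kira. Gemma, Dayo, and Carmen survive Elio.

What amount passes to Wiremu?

Wiremu receives €51,000.

Maeve takes one-quarter of €816,000 = €204,000. The remaining €612,000 passes to the descendants.
The descendants' portion (€612,000) is divided into 4 shares of €153,000: Gemma, Dayo, and Carmen each take €153,000; Cassia's €153,000 share passes to Cassia's issue.
Cassia's share (€153,000) is divided into 3 shares of €51,000: Wiremu, Phaedra, and Kira each take €51,000.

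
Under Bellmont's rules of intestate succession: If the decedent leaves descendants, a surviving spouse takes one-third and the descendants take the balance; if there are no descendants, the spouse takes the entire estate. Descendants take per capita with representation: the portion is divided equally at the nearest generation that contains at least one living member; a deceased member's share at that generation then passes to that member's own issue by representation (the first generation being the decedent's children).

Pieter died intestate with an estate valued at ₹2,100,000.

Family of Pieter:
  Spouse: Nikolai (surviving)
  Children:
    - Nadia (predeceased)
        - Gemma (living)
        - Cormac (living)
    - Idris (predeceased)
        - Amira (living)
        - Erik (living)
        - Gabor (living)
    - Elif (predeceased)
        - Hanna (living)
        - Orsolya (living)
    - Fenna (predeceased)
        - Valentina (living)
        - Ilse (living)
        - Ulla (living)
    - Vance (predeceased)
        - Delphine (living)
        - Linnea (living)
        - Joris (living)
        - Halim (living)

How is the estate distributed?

Nikolai: ₹700,000; Gemma: ₹100,000; Cormac: ₹100,000; Amira: ₹100,000; Erik: ₹100,000; Gabor: ₹100,000; Hanna: ₹100,000; Orsolya: ₹100,000; Valentina: ₹100,000; Ilse: ₹100,000; Ulla: ₹100,000; Delphine: ₹100,000; Linnea: ₹100,000; Joris: ₹100,000; Halim: ₹100,000

Nikolai takes one-third of ₹2,100,000 = ₹700,000. The remaining ₹1,400,000 passes to the descendants.
No child survives, so the initial division is made at the grandchildren's generation.
The descendants' portion (₹1,400,000) is divided into 14 shares of ₹100,000: Gemma, Cormac, Amira, Erik, Gabor, Hanna, Orsolya, Valentina, Ilse, Ulla, Delphine, Linnea, Joris, and Halim each take ₹100,000.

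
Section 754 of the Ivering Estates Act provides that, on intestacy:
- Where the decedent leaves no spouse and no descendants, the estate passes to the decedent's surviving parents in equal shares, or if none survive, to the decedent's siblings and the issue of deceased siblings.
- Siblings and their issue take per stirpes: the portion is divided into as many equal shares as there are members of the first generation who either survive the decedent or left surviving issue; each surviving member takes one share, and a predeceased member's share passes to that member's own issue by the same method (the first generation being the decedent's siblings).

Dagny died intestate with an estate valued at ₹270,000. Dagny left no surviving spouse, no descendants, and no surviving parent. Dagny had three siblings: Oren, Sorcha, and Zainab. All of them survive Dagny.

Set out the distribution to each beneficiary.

Oren: ₹90,000; Sorcha: ₹90,000; Zainab: ₹90,000

The entire ₹270,000 passes to the siblings and their issue.
That amount (₹270,000) is divided into 3 shares of ₹90,000: Oren, Sorcha, and Zainab each take ₹90,000.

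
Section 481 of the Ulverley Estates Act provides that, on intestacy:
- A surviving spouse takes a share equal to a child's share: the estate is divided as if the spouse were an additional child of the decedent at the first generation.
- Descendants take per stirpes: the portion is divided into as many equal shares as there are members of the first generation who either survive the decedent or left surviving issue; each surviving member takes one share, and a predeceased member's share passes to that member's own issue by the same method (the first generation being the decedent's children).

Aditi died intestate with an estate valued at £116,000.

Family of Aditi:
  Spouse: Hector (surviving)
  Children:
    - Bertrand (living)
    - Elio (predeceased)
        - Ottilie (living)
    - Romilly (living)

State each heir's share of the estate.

The spouse counts as an additional share at the children's level, so there are 4 primary shares of £29,000. Hector takes one such share (£29,000).
The children's combined portion (£87,000) is divided into 3 shares of £29,000: Bertrand and Romilly each take £29,000; Elio's £29,000 share passes to Elio's issue.
Elio's share (£29,000) passes entirely to Ottilie.

Hector: £29,000; Bertrand: £29,000; Ottilie: £29,000; Romilly: £29,000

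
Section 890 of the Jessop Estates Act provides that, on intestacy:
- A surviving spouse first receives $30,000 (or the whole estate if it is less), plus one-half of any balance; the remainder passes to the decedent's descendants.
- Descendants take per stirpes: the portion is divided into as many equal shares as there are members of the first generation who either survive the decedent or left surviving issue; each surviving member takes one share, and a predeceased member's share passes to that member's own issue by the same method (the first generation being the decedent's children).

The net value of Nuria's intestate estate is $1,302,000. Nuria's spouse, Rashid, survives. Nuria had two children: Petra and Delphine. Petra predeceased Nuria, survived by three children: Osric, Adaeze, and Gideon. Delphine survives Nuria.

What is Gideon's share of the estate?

Rashid first takes $30,000, leaving a balance of $1,272,000. Rashid then takes one-half of the balance ($636,000), for a total of $666,000. The remaining $636,000 passes to the descendants.
The descendants' portion ($636,000) is divided into 2 shares of $318,000: Delphine takes $318,000; Petra's $318,000 share passes to Petra's issue.
Petra's share ($318,000) is divided into 3 shares of $106,000: Osric, Adaeze, and Gideon each take $106,000.

Gideon receives $106,000.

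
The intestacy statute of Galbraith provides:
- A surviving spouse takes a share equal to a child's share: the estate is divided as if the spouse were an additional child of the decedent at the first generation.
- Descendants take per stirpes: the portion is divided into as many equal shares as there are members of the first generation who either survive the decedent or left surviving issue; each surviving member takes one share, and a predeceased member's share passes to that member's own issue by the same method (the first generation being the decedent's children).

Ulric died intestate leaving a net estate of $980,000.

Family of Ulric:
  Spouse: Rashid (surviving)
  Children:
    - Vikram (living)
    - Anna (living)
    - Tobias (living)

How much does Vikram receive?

The spouse counts as an additional share at the children's level, so there are 4 primary shares of $245,000. Rashid takes one such share ($245,000).
The children's combined portion ($735,000) is divided into 3 shares of $245,000: Vikram, Anna, and Tobias each take $245,000.

Vikram receives $245,000.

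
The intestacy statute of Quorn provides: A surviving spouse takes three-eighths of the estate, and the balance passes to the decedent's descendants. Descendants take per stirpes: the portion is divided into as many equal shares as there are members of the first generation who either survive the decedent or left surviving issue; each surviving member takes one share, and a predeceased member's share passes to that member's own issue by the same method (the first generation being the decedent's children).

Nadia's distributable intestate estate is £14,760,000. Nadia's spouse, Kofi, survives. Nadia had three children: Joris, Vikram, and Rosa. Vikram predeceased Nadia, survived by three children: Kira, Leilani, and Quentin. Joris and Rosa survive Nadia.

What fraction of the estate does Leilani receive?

Leilani receives 5/72 of the estate.

Kofi takes three-eighths of £14,760,000 = £5,535,000. The remaining £9,225,000 passes to the descendants.
The descendants' portion (£9,225,000) is divided into 3 shares of £3,075,000: Joris and Rosa each take £3,075,000; Vikram's £3,075,000 share passes to Vikram's issue.
Vikram's share (£3,075,000) is divided into 3 shares of £1,025,000: Kira, Leilani, and Quentin each take £1,025,000.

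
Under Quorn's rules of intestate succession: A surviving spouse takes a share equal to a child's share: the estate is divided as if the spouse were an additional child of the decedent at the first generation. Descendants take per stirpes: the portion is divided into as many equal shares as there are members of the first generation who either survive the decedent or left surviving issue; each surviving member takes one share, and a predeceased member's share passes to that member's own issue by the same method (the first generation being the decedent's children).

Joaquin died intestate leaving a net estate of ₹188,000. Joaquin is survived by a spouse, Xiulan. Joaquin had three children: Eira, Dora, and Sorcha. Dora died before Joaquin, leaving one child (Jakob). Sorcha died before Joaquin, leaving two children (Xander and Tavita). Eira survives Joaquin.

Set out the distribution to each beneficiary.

The spouse counts as an additional share at the children's level, so there are 4 primary shares of ₹47,000. Xiulan takes one such share (₹47,000).
The children's combined portion (₹141,000) is divided into 3 shares of ₹47,000: Eira takes ₹47,000; Dora's ₹47,000 share passes to Dora's issue; Sorcha's ₹47,000 share passes to Sorcha's issue.
Dora's share (₹47,000) passes entirely to Jakob.
Sorcha's share (₹47,000) is divided into 2 shares of ₹23,500: Xander and Tavita each take ₹23,500.

Xiulan: ₹47,000; Eira: ₹47,000; Jakob: ₹47,000; Xander: ₹23,500; Tavita: ₹23,500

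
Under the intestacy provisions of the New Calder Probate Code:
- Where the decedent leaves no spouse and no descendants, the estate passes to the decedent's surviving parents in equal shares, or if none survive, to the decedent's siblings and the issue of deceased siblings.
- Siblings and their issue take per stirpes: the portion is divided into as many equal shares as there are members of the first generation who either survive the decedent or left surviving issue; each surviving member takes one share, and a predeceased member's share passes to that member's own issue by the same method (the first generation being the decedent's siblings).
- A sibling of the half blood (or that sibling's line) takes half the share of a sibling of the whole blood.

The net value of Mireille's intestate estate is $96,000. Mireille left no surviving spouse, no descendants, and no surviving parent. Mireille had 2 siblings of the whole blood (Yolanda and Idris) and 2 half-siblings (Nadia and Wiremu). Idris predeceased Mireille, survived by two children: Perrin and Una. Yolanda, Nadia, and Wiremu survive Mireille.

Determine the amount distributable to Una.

The entire $96,000 passes to the siblings and their issue.
Counting each half-blood sibling's line as half a unit, there are 3 units in $96,000, so one unit is $32,000. Whole-blood lines (Yolanda and Idris) take $32,000 each; half-blood lines (Nadia and Wiremu) take $16,000 each.
Idris's share ($32,000) is divided into 2 shares of $16,000: Perrin and Una each take $16,000.

Una receives $16,000.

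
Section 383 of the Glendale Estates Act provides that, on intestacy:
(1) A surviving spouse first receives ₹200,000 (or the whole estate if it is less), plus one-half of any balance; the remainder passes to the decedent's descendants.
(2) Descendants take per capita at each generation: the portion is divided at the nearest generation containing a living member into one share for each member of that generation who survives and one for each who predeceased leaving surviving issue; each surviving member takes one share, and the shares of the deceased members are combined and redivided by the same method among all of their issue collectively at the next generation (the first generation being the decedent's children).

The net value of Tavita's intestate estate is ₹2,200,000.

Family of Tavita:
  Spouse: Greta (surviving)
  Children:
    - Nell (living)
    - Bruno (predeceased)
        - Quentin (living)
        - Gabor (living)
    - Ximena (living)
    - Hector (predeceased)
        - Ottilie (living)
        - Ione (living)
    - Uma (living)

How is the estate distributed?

Greta: ₹1,200,000; Nell: ₹200,000; Quentin: ₹100,000; Gabor: ₹100,000; Ximena: ₹200,000; Ottilie: ₹100,000; Ione: ₹100,000; Uma: ₹200,000

Greta first takes ₹200,000, leaving a balance of ₹2,000,000. Greta then takes one-half of the balance (₹1,000,000), for a total of ₹1,200,000. The remaining ₹1,000,000 passes to the descendants.
The descendants' portion (₹1,000,000) is divided at the children's generation into 5 shares of ₹200,000. Nell, Ximena, and Uma each take ₹200,000. The 2 shares of the deceased (Bruno and Hector) are combined into a pool of ₹400,000.
That pool (₹400,000) is divided at the grandchildren's generation equally among Quentin, Gabor, Ottilie, and Ione: ₹100,000 each.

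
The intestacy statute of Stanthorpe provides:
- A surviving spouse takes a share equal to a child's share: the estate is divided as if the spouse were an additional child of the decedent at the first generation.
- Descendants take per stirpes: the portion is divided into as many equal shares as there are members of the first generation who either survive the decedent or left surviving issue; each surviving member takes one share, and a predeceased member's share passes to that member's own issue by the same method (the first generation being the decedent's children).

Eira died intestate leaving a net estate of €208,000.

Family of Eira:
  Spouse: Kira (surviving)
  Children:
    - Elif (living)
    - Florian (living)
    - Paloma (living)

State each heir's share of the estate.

Kira: €52,000; Elif: €52,000; Florian: €52,000; Paloma: €52,000

The spouse counts as an additional share at the children's level, so there are 4 primary shares of €52,000. Kira takes one such share (€52,000).
The children's combined portion (€156,000) is divided into 3 shares of €52,000: Elif, Florian, and Paloma each take €52,000.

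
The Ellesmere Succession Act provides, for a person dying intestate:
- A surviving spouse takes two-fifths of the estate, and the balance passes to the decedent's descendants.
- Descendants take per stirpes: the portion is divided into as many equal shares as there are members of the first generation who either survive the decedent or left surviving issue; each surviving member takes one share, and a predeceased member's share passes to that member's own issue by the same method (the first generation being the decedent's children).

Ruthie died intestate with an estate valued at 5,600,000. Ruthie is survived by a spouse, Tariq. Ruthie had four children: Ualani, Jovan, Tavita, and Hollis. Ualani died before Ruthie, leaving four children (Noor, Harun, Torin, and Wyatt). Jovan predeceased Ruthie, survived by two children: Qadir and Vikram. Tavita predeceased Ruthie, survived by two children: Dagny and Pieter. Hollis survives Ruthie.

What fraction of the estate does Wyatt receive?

Tariq takes two-fifths of 5,600,000 = 2,240,000. The remaining 3,360,000 passes to the descendants.
The descendants' portion (3,360,000) is divided into 4 shares of 840,000: Hollis takes 840,000; Ualani's 840,000 share passes to Ualani's issue; Jovan's 840,000 share passes to Jovan's issue; Tavita's 840,000 share passes to Tavita's issue.
Ualani's share (840,000) is divided into 4 shares of 210,000: Noor, Harun, Torin, and Wyatt each take 210,000.
Jovan's share (840,000) is divided into 2 shares of 420,000: Qadir and Vikram each take 420,000.
Tavita's share (840,000) is divided into 2 shares of 420,000: Dagny and Pieter each take 420,000.

Wyatt receives 3/80 of the estate.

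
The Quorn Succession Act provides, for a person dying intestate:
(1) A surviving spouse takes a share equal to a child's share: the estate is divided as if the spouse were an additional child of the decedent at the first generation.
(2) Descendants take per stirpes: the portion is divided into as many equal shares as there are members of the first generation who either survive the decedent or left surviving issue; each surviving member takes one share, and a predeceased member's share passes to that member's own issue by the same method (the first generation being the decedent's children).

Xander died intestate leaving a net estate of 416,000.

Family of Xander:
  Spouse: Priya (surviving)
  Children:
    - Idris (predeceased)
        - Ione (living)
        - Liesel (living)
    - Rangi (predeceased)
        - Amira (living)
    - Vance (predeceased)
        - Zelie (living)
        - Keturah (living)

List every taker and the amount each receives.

Priya: 104,000; Ione: 52,000; Liesel: 52,000; Amira: 104,000; Zelie: 52,000; Keturah: 52,000

The spouse counts as an additional share at the children's level, so there are 4 primary shares of 104,000. Priya takes one such share (104,000).
The children's combined portion (312,000) is divided into 3 shares of 104,000: Idris's 104,000 share passes to Idris's issue; Rangi's 104,000 share passes to Rangi's issue; Vance's 104,000 share passes to Vance's issue.
Idris's share (104,000) is divided into 2 shares of 52,000: Ione and Liesel each take 52,000.
Rangi's share (104,000) passes entirely to Amira.
Vance's share (104,000) is divided into 2 shares of 52,000: Zelie and Keturah each take 52,000.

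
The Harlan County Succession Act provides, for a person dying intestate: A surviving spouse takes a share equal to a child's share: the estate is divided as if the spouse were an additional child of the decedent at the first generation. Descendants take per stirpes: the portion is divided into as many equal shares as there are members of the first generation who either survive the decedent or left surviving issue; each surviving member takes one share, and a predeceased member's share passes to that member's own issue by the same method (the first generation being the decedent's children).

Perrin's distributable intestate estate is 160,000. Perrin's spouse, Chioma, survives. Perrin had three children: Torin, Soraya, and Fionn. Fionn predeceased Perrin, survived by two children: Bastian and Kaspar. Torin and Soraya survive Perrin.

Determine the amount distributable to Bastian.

Bastian receives 20,000.

The spouse counts as an additional share at the children's level, so there are 4 primary shares of 40,000. Chioma takes one such share (40,000).
The children's combined portion (120,000) is divided into 3 shares of 40,000: Torin and Soraya each take 40,000; Fionn's 40,000 share passes to Fionn's issue.
Fionn's share (40,000) is divided into 2 shares of 20,000: Bastian and Kaspar each take 20,000.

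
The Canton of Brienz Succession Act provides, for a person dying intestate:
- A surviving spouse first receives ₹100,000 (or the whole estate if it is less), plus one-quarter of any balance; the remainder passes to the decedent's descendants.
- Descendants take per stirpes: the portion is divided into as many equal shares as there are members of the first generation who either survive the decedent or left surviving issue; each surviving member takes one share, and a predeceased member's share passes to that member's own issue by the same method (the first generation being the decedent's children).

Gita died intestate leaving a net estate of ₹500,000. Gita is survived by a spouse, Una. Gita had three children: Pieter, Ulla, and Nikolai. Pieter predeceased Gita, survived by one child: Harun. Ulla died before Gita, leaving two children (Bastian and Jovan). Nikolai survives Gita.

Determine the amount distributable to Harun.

Una first takes ₹100,000, leaving a balance of ₹400,000. Una then takes one-quarter of the balance (₹100,000), for a total of ₹200,000. The remaining ₹300,000 passes to the descendants.
The descendants' portion (₹300,000) is divided into 3 shares of ₹100,000: Nikolai takes ₹100,000; Pieter's ₹100,000 share passes to Pieter's issue; Ulla's ₹100,000 share passes to Ulla's issue.
Pieter's share (₹100,000) passes entirely to Harun.
Ulla's share (₹100,000) is divided into 2 shares of ₹50,000: Bastian and Jovan each take ₹50,000.

Harun receives ₹100,000.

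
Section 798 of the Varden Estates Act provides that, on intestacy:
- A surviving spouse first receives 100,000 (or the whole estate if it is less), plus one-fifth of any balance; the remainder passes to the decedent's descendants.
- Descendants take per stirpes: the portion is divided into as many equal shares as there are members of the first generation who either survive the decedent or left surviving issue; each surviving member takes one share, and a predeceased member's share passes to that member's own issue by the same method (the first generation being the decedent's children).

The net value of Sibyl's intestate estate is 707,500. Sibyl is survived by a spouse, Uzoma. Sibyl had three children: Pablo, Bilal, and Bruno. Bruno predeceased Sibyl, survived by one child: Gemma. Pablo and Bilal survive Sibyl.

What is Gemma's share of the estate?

Gemma receives 162,000.

Uzoma first takes 100,000, leaving a balance of 607,500. Uzoma then takes one-fifth of the balance (121,500), for a total of 221,500. The remaining 486,000 passes to the descendants.
The descendants' portion (486,000) is divided into 3 shares of 162,000: Pablo and Bilal each take 162,000; Bruno's 162,000 share passes to Bruno's issue.
Bruno's share (162,000) passes entirely to Gemma.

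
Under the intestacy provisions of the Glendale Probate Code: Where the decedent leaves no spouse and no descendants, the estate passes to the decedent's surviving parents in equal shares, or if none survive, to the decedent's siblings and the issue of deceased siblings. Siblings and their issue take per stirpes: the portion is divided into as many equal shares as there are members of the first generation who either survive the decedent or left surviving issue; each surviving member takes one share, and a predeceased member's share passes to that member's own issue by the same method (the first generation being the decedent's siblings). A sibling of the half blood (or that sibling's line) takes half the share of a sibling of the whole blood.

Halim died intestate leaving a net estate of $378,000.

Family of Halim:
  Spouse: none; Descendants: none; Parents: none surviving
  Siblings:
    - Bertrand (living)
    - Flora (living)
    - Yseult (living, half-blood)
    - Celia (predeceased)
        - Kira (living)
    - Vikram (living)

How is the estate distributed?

Bertrand: $84,000; Flora: $84,000; Yseult: $42,000; Kira: $84,000; Vikram: $84,000

The entire $378,000 passes to the siblings and their issue.
Counting each half-blood sibling's line as half a unit, there are 9/2 units in $378,000, so one unit is $84,000. Whole-blood lines (Bertrand, Flora, Celia, and Vikram) take $84,000 each; half-blood lines (Yseult) take $42,000 each.
Celia's share ($84,000) passes entirely to Kira.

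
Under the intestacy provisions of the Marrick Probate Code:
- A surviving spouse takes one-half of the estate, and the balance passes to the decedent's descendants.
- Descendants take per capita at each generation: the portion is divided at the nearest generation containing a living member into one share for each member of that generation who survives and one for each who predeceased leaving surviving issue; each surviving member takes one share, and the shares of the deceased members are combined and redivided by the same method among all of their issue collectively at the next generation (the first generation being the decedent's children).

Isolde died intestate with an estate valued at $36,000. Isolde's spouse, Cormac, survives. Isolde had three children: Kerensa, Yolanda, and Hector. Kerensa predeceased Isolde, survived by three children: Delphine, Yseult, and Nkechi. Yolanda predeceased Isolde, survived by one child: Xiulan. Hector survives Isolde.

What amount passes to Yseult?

Cormac takes one-half of $36,000 = $18,000. The remaining $18,000 passes to the descendants.
The descendants' portion ($18,000) is divided at the children's generation into 3 shares of $6,000. Hector takes $6,000. The 2 shares of the deceased (Kerensa and Yolanda) are combined into a pool of $12,000.
That pool ($12,000) is divided at the grandchildren's generation equally among Delphine, Yseult, Nkechi, and Xiulan: $3,000 each.

Yseult receives $3,000.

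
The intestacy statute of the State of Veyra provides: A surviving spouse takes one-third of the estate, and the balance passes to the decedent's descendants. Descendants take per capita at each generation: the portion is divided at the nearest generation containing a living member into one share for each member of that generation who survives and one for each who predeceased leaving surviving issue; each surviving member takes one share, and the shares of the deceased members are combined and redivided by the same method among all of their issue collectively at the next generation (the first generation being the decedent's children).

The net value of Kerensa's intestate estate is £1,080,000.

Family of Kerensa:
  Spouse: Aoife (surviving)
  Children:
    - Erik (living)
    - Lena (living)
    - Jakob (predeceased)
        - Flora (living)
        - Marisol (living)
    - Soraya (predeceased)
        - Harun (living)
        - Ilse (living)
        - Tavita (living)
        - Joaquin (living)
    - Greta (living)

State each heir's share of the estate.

Aoife takes one-third of £1,080,000 = £360,000. The remaining £720,000 passes to the descendants.
The descendants' portion (£720,000) is divided at the children's generation into 5 shares of £144,000. Erik, Lena, and Greta each take £144,000. The 2 shares of the deceased (Jakob and Soraya) are combined into a pool of £288,000.
That pool (£288,000) is divided at the grandchildren's generation equally among Flora, Marisol, Harun, Ilse, Tavita, and Joaquin: £48,000 each.

Aoife: £360,000; Erik: £144,000; Lena: £144,000; Flora: £48,000; Marisol: £48,000; Harun: £48,000; Ilse: £48,000; Tavita: £48,000; Joaquin: £48,000; Greta: £144,000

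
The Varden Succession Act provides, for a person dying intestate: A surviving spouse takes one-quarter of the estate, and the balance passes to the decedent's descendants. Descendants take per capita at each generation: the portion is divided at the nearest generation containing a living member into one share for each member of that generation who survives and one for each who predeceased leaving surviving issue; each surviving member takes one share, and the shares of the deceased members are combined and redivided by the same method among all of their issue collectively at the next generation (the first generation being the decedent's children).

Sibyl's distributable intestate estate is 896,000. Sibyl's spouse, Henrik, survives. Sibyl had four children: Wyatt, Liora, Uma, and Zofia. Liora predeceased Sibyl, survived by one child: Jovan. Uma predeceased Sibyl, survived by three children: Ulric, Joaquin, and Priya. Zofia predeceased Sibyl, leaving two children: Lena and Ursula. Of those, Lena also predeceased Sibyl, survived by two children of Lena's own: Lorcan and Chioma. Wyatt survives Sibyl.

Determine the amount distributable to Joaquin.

Henrik takes one-quarter of 896,000 = 224,000. The remaining 672,000 passes to the descendants.
The descendants' portion (672,000) is divided at the children's generation into 4 shares of 168,000. Wyatt takes 168,000. The 3 shares of the deceased (Liora, Uma, and Zofia) are combined into a pool of 504,000.
That pool (504,000) is divided at the grandchildren's generation into 6 shares of 84,000. Jovan, Ulric, Joaquin, Priya, and Ursula each take 84,000. The remaining share for the deceased Lena (84,000) is carried to the next generation.
That pool (84,000) is divided at the great-grandchildren's generation equally among Lorcan and Chioma: 42,000 each.

Joaquin receives 84,000.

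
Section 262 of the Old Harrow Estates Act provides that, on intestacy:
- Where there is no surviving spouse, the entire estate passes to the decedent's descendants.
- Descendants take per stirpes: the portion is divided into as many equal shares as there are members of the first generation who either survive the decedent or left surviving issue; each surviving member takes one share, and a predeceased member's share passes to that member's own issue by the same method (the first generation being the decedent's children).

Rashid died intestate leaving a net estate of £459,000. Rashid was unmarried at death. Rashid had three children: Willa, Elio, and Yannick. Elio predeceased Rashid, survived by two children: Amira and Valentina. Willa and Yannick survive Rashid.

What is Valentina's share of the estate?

Valentina receives £76,500.

The entire £459,000 passes to the descendants.
That amount (£459,000) is divided into 3 shares of £153,000: Willa and Yannick each take £153,000; Elio's £153,000 share passes to Elio's issue.
Elio's share (£153,000) is divided into 2 shares of £76,500: Amira and Valentina each take £76,500.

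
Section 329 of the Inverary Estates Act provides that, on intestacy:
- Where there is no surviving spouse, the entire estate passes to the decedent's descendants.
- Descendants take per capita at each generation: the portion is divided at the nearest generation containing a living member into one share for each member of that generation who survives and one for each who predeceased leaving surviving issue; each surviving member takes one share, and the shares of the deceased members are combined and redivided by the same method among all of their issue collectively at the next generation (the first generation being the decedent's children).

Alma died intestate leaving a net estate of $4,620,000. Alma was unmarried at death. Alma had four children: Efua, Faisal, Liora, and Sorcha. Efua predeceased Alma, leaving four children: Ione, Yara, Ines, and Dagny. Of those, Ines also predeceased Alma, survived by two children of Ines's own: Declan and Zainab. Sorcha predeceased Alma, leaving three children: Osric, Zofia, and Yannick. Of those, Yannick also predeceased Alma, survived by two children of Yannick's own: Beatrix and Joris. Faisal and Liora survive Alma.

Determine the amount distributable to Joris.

Joris receives $165,000.

The entire $4,620,000 passes to the descendants.
That amount ($4,620,000) is divided at the children's generation into 4 shares of $1,155,000. Faisal and Liora each take $1,155,000. The 2 shares of the deceased (Efua and Sorcha) are combined into a pool of $2,310,000.
That pool ($2,310,000) is divided at the grandchildren's generation into 7 shares of $330,000. Ione, Yara, Dagny, Osric, and Zofia each take $330,000. The 2 shares of the deceased (Ines and Yannick) are combined into a pool of $660,000.
That pool ($660,000) is divided at the great-grandchildren's generation equally among Declan, Zainab, Beatrix, and Joris: $165,000 each.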